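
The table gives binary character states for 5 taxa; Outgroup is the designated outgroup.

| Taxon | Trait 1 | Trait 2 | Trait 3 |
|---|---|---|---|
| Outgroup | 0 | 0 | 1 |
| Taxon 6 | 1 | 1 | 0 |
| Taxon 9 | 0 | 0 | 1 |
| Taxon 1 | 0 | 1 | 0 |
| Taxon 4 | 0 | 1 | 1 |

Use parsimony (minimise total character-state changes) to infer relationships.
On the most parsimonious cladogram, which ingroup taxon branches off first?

Taxon 9

Character polarity is set by the outgroup: the derived state is whichever differs from the outgroup's state, so for Trait 3 the derived state is '0', and for the remaining characters it is '1'.
Trait 1: derived state '1' in Taxon 6 only — an autapomorphy, so it tells us nothing about relationships among taxa.
Only Taxon 1, Taxon 4, and Taxon 6 show the derived state '1' for Trait 2, supporting them as a clade.
Trait 3 (derived state '0') is shared by Taxon 1 and Taxon 6 — a synapomorphy uniting that clade.
Most parsimonious ingroup topology: (((Taxon 6,Taxon 1),Taxon 4),Taxon 9).
Taxon 9 is sister to the clade containing all other ingroup taxa, so it is the earliest-diverging (most basal) ingroup lineage.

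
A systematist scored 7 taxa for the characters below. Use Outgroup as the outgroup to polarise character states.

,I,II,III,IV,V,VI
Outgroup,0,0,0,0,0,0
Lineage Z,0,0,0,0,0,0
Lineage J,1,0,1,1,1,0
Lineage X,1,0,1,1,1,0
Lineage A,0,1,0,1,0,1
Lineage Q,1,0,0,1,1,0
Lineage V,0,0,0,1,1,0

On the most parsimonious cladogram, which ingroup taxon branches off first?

The outgroup has state '0' for every character, so '1' is the derived state throughout.
I: derived state '1' in Lineage J, Lineage Q, and Lineage X only — synapomorphy for {Lineage J, Lineage Q, Lineage X}.
II (derived state '1') is unique to Lineage A (autapomorphy; uninformative for grouping).
Only Lineage J and Lineage X show the derived state '1' for III, supporting them as a clade.
IV: derived state '1' in Lineage A, Lineage J, Lineage Q, Lineage V, and Lineage X only — synapomorphy for {Lineage A, Lineage J, Lineage Q, Lineage V, Lineage X}.
Only Lineage J, Lineage Q, Lineage V, and Lineage X show the derived state '1' for V, supporting them as a clade.
VI: derived state '1' in Lineage A only — an autapomorphy, so it tells us nothing about relationships among taxa.
Most parsimonious ingroup topology: (Lineage Z,((((Lineage J,Lineage X),Lineage Q),Lineage V),Lineage A)).
Lineage Z is sister to the clade containing all other ingroup taxa, so it is the earliest-diverging (most basal) ingroup lineage.

Lineage Z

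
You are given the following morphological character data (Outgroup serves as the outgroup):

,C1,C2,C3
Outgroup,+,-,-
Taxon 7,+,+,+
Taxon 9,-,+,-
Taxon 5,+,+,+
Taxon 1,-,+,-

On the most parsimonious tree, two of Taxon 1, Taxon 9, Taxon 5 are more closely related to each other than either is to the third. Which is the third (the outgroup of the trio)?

Character polarity is set by the outgroup: the derived state is whichever differs from the outgroup's state, so for C1 the derived state is '-', and for the remaining characters it is '+'.
C1 (derived state '-') is shared by Taxon 1 and Taxon 9 — a synapomorphy uniting that clade.
All ingroup taxa share the derived state '+' for C2; it defines the ingroup but does not resolve relationships within it.
C3: derived state '+' in Taxon 5 and Taxon 7 only — synapomorphy for {Taxon 5, Taxon 7}.
Most parsimonious ingroup topology: ((Taxon 7,Taxon 5),(Taxon 9,Taxon 1)).
Taxon 9 and Taxon 1 share a more recent common ancestor with each other than either does with Taxon 5, so Taxon 5 is the least closely related of the three.

Taxon 5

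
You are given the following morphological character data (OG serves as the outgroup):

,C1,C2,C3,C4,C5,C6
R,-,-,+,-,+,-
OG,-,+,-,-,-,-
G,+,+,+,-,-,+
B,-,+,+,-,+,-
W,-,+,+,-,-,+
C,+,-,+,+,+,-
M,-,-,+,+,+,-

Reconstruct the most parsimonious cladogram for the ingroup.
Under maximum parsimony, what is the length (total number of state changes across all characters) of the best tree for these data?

7

Character polarity is set by the outgroup: the derived state is whichever differs from the outgroup's state, so for C2 the derived state is '-', and for the remaining characters it is '+'.
C1 (state '+') occurs in C and G but conflicts with the nesting implied by the other characters — most parsimoniously interpreted as homoplasy.
Only C, M, and R show the derived state '-' for C2, supporting them as a clade.
All ingroup taxa share the derived state '+' for C3; it defines the ingroup but does not resolve relationships within it.
C4 (derived state '+') is shared by C and M — a synapomorphy uniting that clade.
C5: derived state '+' in B, C, M, and R only — synapomorphy for {B, C, M, R}.
Only G and W show the derived state '+' for C6, supporting them as a clade.
Most parsimonious ingroup topology: ((B,(R,(C,M))),(G,W)).
Changes per character on this tree: C1: 2; C2: 1; C3: 1; C4: 1; C5: 1; C6: 1.
Total = 7.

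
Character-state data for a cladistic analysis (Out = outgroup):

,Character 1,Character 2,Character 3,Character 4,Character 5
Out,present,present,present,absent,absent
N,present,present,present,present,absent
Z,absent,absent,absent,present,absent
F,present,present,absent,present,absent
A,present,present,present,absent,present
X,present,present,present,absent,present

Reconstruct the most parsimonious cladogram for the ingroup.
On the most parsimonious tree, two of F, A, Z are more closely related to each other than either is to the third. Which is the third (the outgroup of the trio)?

Character polarity is set by the outgroup: the derived state is whichever differs from the outgroup's state, so for Character 1, Character 2, Character 3 the derived state is 'absent', and for the remaining characters it is 'present'.
Character 1: derived state 'absent' in Z only — an autapomorphy, so it tells us nothing about relationships among taxa.
Character 2: derived state 'absent' in Z only — an autapomorphy, so it tells us nothing about relationships among taxa.
Only F and Z show the derived state 'absent' for Character 3, supporting them as a clade.
Character 4 (derived state 'present') is shared by F, N, and Z — a synapomorphy uniting that clade.
Character 5: derived state 'present' in A and X only — synapomorphy for {A, X}.
Most parsimonious ingroup topology: ((N,(Z,F)),(A,X)).
F and Z share a more recent common ancestor with each other than either does with A, so A is the least closely related of the three.

A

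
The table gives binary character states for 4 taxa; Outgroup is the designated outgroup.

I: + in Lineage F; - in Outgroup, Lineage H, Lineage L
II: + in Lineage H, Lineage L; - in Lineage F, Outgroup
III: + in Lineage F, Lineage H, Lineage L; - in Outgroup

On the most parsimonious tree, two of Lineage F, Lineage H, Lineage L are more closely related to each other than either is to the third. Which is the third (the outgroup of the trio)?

Lineage F

The outgroup has state '-' for every character, so '+' is the derived state throughout.
I (derived state '+') is unique to Lineage F (autapomorphy; uninformative for grouping).
II: derived state '+' in Lineage H and Lineage L only — synapomorphy for {Lineage H, Lineage L}.
All ingroup taxa share the derived state '+' for III; it defines the ingroup but does not resolve relationships within it.
Most parsimonious ingroup topology: ((Lineage L,Lineage H),Lineage F).
Lineage L and Lineage H share a more recent common ancestor with each other than either does with Lineage F, so Lineage F is the least closely related of the three.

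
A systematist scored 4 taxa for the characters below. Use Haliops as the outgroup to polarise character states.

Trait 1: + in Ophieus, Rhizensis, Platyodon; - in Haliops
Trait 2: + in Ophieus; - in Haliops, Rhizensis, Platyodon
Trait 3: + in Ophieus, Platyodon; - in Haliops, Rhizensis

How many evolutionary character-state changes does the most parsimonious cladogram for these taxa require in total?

The outgroup has state '-' for every character, so '+' is the derived state throughout.
Trait 1 (derived state '+') is shared by all ingroup taxa — unites the whole ingroup.
Trait 2 (derived state '+') is unique to Ophieus (autapomorphy; uninformative for grouping).
Trait 3 (derived state '+') is shared by Ophieus and Platyodon — a synapomorphy uniting that clade.
Most parsimonious ingroup topology: ((Ophieus,Platyodon),Rhizensis).
Changes per character on this tree: Trait 1: 1; Trait 2: 1; Trait 3: 1.
Total = 3.

3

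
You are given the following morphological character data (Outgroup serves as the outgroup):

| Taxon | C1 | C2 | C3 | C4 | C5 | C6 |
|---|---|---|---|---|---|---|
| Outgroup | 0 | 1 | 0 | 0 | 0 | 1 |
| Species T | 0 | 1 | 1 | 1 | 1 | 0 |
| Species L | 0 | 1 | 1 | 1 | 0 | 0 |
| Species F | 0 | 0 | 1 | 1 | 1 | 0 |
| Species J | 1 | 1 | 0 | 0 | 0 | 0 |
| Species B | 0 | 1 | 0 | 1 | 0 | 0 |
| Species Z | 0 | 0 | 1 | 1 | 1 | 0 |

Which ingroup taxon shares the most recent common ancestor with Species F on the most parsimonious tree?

Character polarity is set by the outgroup: the derived state is whichever differs from the outgroup's state, so for C2, C6 the derived state is '0', and for the remaining characters it is '1'.
C1 (derived state '1') is unique to Species J (autapomorphy; uninformative for grouping).
Only Species F and Species Z show the derived state '0' for C2, supporting them as a clade.
Only Species F, Species L, Species T, and Species Z show the derived state '1' for C3, supporting them as a clade.
C4 (derived state '1') is shared by Species B, Species F, Species L, Species T, and Species Z — a synapomorphy uniting that clade.
Only Species F, Species T, and Species Z show the derived state '1' for C5, supporting them as a clade.
C6 (derived state '0') is shared by all ingroup taxa — unites the whole ingroup.
Most parsimonious ingroup topology: ((((Species T,(Species F,Species Z)),Species L),Species B),Species J).
Species F and Species Z form a cherry on this tree, so they are sister taxa.

Species Z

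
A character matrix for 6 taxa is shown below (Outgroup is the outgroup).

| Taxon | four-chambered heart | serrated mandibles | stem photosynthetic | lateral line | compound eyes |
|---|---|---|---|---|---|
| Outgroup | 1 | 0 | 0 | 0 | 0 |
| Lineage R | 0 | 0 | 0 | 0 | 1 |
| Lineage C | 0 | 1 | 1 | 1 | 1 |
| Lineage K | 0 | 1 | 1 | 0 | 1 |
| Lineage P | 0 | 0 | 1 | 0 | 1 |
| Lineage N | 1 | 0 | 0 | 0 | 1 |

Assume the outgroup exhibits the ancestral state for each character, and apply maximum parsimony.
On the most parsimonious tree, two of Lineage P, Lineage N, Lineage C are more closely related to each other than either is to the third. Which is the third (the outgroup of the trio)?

Character polarity is set by the outgroup: the derived state is whichever differs from the outgroup's state, so for four-chambered heart the derived state is '0', and for the remaining characters it is '1'.
four-chambered heart: derived state '0' in Lineage C, Lineage K, Lineage P, and Lineage R only — synapomorphy for {Lineage C, Lineage K, Lineage P, Lineage R}.
Only Lineage C and Lineage K show the derived state '1' for serrated mandibles, supporting them as a clade.
stem photosynthetic: derived state '1' in Lineage C, Lineage K, and Lineage P only — synapomorphy for {Lineage C, Lineage K, Lineage P}.
lateral line: derived state '1' in Lineage C only — an autapomorphy, so it tells us nothing about relationships among taxa.
compound eyes (derived state '1') is shared by all ingroup taxa — unites the whole ingroup.
Most parsimonious ingroup topology: ((Lineage R,((Lineage C,Lineage K),Lineage P)),Lineage N).
Lineage C and Lineage P share a more recent common ancestor with each other than either does with Lineage N, so Lineage N is the least closely related of the three.

Lineage N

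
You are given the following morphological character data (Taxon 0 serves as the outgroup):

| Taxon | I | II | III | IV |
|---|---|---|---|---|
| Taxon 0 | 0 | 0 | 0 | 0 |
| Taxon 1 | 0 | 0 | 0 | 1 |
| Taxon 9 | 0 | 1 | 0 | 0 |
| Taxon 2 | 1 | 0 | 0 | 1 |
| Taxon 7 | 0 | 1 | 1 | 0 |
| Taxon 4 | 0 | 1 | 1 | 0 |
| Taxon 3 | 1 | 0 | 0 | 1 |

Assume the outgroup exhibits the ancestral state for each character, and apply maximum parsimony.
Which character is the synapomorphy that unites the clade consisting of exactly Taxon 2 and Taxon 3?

The outgroup has state '0' for every character, so '1' is the derived state throughout.
I (derived state '1') is shared by Taxon 2 and Taxon 3 — a synapomorphy uniting that clade.
II (derived state '1') is shared by Taxon 4, Taxon 7, and Taxon 9 — a synapomorphy uniting that clade.
Only Taxon 4 and Taxon 7 show the derived state '1' for III, supporting them as a clade.
Only Taxon 1, Taxon 2, and Taxon 3 show the derived state '1' for IV, supporting them as a clade.
Most parsimonious ingroup topology: ((Taxon 1,(Taxon 2,Taxon 3)),(Taxon 9,(Taxon 7,Taxon 4))).
The clade {Taxon 2, Taxon 3} is supported by I: its derived state '1' occurs in exactly those taxa and in no other taxon (including the outgroup).

I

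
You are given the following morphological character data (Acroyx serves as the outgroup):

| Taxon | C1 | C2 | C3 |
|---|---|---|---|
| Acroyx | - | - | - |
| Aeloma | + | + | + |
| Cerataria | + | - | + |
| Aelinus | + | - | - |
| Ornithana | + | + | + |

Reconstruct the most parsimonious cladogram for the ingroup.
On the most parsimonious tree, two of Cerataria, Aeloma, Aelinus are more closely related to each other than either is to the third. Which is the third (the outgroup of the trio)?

Aelinus

The outgroup has state '-' for every character, so '+' is the derived state throughout.
C1 (derived state '+') is shared by all ingroup taxa — unites the whole ingroup.
C2 (derived state '+') is shared by Aeloma and Ornithana — a synapomorphy uniting that clade.
C3 (derived state '+') is shared by Aeloma, Cerataria, and Ornithana — a synapomorphy uniting that clade.
Most parsimonious ingroup topology: (((Aeloma,Ornithana),Cerataria),Aelinus).
Cerataria and Aeloma share a more recent common ancestor with each other than either does with Aelinus, so Aelinus is the least closely related of the three.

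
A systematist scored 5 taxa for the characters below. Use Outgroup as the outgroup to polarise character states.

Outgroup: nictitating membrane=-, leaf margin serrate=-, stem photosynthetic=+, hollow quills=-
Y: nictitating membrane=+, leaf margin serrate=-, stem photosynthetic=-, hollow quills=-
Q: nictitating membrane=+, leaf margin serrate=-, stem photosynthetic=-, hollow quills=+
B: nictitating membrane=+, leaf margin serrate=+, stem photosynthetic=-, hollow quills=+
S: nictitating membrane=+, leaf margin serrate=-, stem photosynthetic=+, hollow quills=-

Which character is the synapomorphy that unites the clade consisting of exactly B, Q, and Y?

Character polarity is set by the outgroup: the derived state is whichever differs from the outgroup's state, so for stem photosynthetic the derived state is '-', and for the remaining characters it is '+'.
All ingroup taxa share the derived state '+' for nictitating membrane; it defines the ingroup but does not resolve relationships within it.
leaf margin serrate (derived state '+') is unique to B (autapomorphy; uninformative for grouping).
stem photosynthetic (derived state '-') is shared by B, Q, and Y — a synapomorphy uniting that clade.
Only B and Q show the derived state '+' for hollow quills, supporting them as a clade.
Most parsimonious ingroup topology: ((Y,(Q,B)),S).
The clade {B, Q, Y} is supported by stem photosynthetic: its derived state '-' occurs in exactly those taxa and in no other taxon (including the outgroup).

stem photosynthetic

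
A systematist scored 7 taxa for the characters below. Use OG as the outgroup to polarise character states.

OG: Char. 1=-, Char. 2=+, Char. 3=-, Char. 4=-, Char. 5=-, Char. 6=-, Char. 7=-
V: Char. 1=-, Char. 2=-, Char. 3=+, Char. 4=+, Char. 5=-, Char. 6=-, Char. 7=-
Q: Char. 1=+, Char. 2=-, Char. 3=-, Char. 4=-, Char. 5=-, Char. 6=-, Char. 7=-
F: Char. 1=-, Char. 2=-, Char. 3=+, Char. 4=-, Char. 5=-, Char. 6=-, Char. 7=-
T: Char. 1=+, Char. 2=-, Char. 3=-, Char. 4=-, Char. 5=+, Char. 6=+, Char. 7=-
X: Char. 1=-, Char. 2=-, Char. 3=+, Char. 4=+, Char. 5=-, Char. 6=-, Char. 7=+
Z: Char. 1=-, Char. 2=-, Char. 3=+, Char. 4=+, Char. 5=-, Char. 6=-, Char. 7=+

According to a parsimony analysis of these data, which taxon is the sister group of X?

Character polarity is set by the outgroup: the derived state is whichever differs from the outgroup's state, so for Char. 2 the derived state is '-', and for the remaining characters it is '+'.
Only Q and T show the derived state '+' for Char. 1, supporting them as a clade.
Char. 2 (derived state '-') is shared by all ingroup taxa — unites the whole ingroup.
Only F, V, X, and Z show the derived state '+' for Char. 3, supporting them as a clade.
Char. 4 (derived state '+') is shared by V, X, and Z — a synapomorphy uniting that clade.
Char. 5: derived state '+' in T only — an autapomorphy, so it tells us nothing about relationships among taxa.
Char. 6: derived state '+' in T only — an autapomorphy, so it tells us nothing about relationships among taxa.
Char. 7 (derived state '+') is shared by X and Z — a synapomorphy uniting that clade.
Most parsimonious ingroup topology: (((V,(X,Z)),F),(Q,T)).
X and Z form a cherry on this tree, so they are sister taxa.

Z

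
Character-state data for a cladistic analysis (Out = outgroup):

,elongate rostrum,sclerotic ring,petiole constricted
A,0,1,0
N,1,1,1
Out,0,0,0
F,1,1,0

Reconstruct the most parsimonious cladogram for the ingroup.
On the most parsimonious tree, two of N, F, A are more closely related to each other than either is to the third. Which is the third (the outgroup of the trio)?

A

The outgroup has state '0' for every character, so '1' is the derived state throughout.
elongate rostrum (derived state '1') is shared by F and N — a synapomorphy uniting that clade.
sclerotic ring (derived state '1') is shared by all ingroup taxa — unites the whole ingroup.
petiole constricted (derived state '1') is unique to N (autapomorphy; uninformative for grouping).
Most parsimonious ingroup topology: ((F,N),A).
N and F share a more recent common ancestor with each other than either does with A, so A is the least closely related of the three.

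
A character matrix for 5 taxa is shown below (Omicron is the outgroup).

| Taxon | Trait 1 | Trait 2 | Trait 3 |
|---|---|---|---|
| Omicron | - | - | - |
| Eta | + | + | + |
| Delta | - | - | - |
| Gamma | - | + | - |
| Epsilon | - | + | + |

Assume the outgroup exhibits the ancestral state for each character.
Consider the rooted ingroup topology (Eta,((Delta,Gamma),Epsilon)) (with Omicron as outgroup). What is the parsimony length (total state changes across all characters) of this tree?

Map each character onto (Eta,((Delta,Gamma),Epsilon)) (rooted by Omicron) and count the minimum state changes it requires (Fitch parsimony):
Trait 1: 1; Trait 2: 2; Trait 3: 2.
Total tree length = 5.

5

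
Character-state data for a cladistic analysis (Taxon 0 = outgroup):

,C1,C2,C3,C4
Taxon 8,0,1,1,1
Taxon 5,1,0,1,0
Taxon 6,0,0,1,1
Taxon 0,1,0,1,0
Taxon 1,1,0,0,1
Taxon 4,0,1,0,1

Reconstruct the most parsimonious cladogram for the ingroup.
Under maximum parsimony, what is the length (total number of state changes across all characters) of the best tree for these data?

5

Character polarity is set by the outgroup: the derived state is whichever differs from the outgroup's state, so for C1, C3 the derived state is '0', and for the remaining characters it is '1'.
C1 (derived state '0') is shared by Taxon 4, Taxon 6, and Taxon 8 — a synapomorphy uniting that clade.
Only Taxon 4 and Taxon 8 show the derived state '1' for C2, supporting them as a clade.
C3 (state '0') occurs in Taxon 1 and Taxon 4 but conflicts with the nesting implied by the other characters — most parsimoniously interpreted as homoplasy.
Only Taxon 1, Taxon 4, Taxon 6, and Taxon 8 show the derived state '1' for C4, supporting them as a clade.
Most parsimonious ingroup topology: (((Taxon 6,(Taxon 4,Taxon 8)),Taxon 1),Taxon 5).
Changes per character on this tree: C1: 1; C2: 1; C3: 2; C4: 1.
Total = 5.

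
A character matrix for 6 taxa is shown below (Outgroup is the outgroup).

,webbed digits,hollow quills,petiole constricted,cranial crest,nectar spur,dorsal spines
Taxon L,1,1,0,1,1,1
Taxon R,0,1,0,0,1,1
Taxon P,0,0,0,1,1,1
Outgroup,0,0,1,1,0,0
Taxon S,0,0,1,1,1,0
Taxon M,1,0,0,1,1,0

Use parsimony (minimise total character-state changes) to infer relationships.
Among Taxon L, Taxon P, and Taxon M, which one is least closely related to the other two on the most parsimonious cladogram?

Taxon M

Character polarity is set by the outgroup: the derived state is whichever differs from the outgroup's state, so for petiole constricted, cranial crest the derived state is '0', and for the remaining characters it is '1'.
webbed digits groups Taxon L and Taxon M, which is incompatible with the clades supported by the remaining characters; treating it as convergent (homoplasy) costs fewer steps than any alternative tree.
hollow quills (derived state '1') is shared by Taxon L and Taxon R — a synapomorphy uniting that clade.
petiole constricted: derived state '0' in Taxon L, Taxon M, Taxon P, and Taxon R only — synapomorphy for {Taxon L, Taxon M, Taxon P, Taxon R}.
cranial crest: derived state '0' in Taxon R only — an autapomorphy, so it tells us nothing about relationships among taxa.
All ingroup taxa share the derived state '1' for nectar spur; it defines the ingroup but does not resolve relationships within it.
Only Taxon L, Taxon P, and Taxon R show the derived state '1' for dorsal spines, supporting them as a clade.
Most parsimonious ingroup topology: ((((Taxon L,Taxon R),Taxon P),Taxon M),Taxon S).
Taxon L and Taxon P share a more recent common ancestor with each other than either does with Taxon M, so Taxon M is the least closely related of the three.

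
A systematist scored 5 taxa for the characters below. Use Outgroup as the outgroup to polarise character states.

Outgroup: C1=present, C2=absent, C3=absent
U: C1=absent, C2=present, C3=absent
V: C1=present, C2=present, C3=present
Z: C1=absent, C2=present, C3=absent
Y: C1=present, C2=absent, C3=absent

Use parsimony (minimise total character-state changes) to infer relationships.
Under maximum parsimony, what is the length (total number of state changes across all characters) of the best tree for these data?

Character polarity is set by the outgroup: the derived state is whichever differs from the outgroup's state, so for C1 the derived state is 'absent', and for the remaining characters it is 'present'.
C1 (derived state 'absent') is shared by U and Z — a synapomorphy uniting that clade.
Only U, V, and Z show the derived state 'present' for C2, supporting them as a clade.
C3: derived state 'present' in V only — an autapomorphy, so it tells us nothing about relationships among taxa.
Most parsimonious ingroup topology: (((U,Z),V),Y).
Changes per character on this tree: C1: 1; C2: 1; C3: 1.
Total = 3.

3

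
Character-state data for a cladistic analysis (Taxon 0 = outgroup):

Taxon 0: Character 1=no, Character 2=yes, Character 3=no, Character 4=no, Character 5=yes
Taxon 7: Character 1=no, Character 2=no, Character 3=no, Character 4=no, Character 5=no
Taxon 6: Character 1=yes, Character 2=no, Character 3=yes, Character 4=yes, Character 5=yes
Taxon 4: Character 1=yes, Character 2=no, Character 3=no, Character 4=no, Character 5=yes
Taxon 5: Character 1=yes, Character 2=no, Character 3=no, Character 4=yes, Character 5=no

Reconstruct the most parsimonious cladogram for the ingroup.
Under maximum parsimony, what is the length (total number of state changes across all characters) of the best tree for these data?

Character polarity is set by the outgroup: the derived state is whichever differs from the outgroup's state, so for Character 2, Character 5 the derived state is 'no', and for the remaining characters it is 'yes'.
Character 1: derived state 'yes' in Taxon 4, Taxon 5, and Taxon 6 only — synapomorphy for {Taxon 4, Taxon 5, Taxon 6}.
Character 2 (derived state 'no') is shared by all ingroup taxa — unites the whole ingroup.
Character 3 (derived state 'yes') is unique to Taxon 6 (autapomorphy; uninformative for grouping).
Only Taxon 5 and Taxon 6 show the derived state 'yes' for Character 4, supporting them as a clade.
Character 5 (state 'no') occurs in Taxon 5 and Taxon 7 but conflicts with the nesting implied by the other characters — most parsimoniously interpreted as homoplasy.
Most parsimonious ingroup topology: (Taxon 7,((Taxon 6,Taxon 5),Taxon 4)).
Changes per character on this tree: Character 1: 1; Character 2: 1; Character 3: 1; Character 4: 1; Character 5: 2.
Total = 6.

6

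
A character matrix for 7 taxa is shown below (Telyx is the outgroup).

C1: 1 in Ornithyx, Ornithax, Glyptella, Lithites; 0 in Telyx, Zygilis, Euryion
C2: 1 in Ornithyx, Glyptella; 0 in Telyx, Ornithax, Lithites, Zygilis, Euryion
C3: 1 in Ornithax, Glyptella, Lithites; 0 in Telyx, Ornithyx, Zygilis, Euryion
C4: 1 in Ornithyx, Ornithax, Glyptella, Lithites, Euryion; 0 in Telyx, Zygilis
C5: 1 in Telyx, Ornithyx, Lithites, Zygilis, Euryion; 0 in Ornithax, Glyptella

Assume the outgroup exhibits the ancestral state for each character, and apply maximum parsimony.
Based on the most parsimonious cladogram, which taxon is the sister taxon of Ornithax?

Character polarity is set by the outgroup: the derived state is whichever differs from the outgroup's state, so for C5 the derived state is '0', and for the remaining characters it is '1'.
Only Glyptella, Lithites, Ornithax, and Ornithyx show the derived state '1' for C1, supporting them as a clade.
C2 (state '1') occurs in Glyptella and Ornithyx but conflicts with the nesting implied by the other characters — most parsimoniously interpreted as homoplasy.
C3 (derived state '1') is shared by Glyptella, Lithites, and Ornithax — a synapomorphy uniting that clade.
C4 (derived state '1') is shared by Euryion, Glyptella, Lithites, Ornithax, and Ornithyx — a synapomorphy uniting that clade.
C5: derived state '0' in Glyptella and Ornithax only — synapomorphy for {Glyptella, Ornithax}.
Most parsimonious ingroup topology: (((Ornithyx,((Ornithax,Glyptella),Lithites)),Euryion),Zygilis).
Ornithax and Glyptella form a cherry on this tree, so they are sister taxa.

Glyptella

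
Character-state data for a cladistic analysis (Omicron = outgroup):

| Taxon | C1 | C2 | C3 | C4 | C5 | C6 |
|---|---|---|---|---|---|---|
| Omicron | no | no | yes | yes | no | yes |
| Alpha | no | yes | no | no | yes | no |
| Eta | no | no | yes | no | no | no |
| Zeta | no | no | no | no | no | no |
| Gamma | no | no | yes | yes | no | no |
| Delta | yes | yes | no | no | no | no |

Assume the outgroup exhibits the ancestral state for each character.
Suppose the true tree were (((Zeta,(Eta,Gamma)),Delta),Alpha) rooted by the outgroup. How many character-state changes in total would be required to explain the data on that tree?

Map each character onto (((Zeta,(Eta,Gamma)),Delta),Alpha) (rooted by Omicron) and count the minimum state changes it requires (Fitch parsimony):
C1: 1; C2: 2; C3: 2; C4: 2; C5: 1; C6: 1.
Total tree length = 9.

9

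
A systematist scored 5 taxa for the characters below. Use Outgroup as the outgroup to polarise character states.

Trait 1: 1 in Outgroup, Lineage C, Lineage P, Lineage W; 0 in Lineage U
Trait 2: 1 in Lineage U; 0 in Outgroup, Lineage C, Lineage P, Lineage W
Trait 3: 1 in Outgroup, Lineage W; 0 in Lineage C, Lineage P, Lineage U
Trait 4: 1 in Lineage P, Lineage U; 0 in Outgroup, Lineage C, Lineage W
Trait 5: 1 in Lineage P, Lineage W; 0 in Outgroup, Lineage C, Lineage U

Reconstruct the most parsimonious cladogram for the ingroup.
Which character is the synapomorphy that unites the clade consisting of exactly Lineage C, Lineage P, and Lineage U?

Character polarity is set by the outgroup: the derived state is whichever differs from the outgroup's state, so for Trait 1, Trait 3 the derived state is '0', and for the remaining characters it is '1'.
Trait 1: derived state '0' in Lineage U only — an autapomorphy, so it tells us nothing about relationships among taxa.
Trait 2 (derived state '1') is unique to Lineage U (autapomorphy; uninformative for grouping).
Trait 3 (derived state '0') is shared by Lineage C, Lineage P, and Lineage U — a synapomorphy uniting that clade.
Trait 4: derived state '1' in Lineage P and Lineage U only — synapomorphy for {Lineage P, Lineage U}.
Trait 5 groups Lineage P and Lineage W, which is incompatible with the clades supported by the remaining characters; treating it as convergent (homoplasy) costs fewer steps than any alternative tree.
Most parsimonious ingroup topology: ((Lineage C,(Lineage P,Lineage U)),Lineage W).
The clade {Lineage C, Lineage P, Lineage U} is supported by Trait 3: its derived state '0' occurs in exactly those taxa and in no other taxon (including the outgroup).

Trait 3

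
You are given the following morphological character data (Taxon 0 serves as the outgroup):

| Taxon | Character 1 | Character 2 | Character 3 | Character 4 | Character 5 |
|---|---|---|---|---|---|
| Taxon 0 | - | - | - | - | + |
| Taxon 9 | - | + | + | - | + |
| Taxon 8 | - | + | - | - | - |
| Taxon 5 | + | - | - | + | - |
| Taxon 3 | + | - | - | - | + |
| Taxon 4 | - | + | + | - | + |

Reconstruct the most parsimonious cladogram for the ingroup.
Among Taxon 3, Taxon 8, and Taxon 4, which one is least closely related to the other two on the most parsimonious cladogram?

Character polarity is set by the outgroup: the derived state is whichever differs from the outgroup's state, so for Character 5 the derived state is '-', and for the remaining characters it is '+'.
Character 1: derived state '+' in Taxon 3 and Taxon 5 only — synapomorphy for {Taxon 3, Taxon 5}.
Only Taxon 4, Taxon 8, and Taxon 9 show the derived state '+' for Character 2, supporting them as a clade.
Only Taxon 4 and Taxon 9 show the derived state '+' for Character 3, supporting them as a clade.
Character 4 (derived state '+') is unique to Taxon 5 (autapomorphy; uninformative for grouping).
Character 5 (state '-') occurs in Taxon 5 and Taxon 8 but conflicts with the nesting implied by the other characters — most parsimoniously interpreted as homoplasy.
Most parsimonious ingroup topology: (((Taxon 9,Taxon 4),Taxon 8),(Taxon 5,Taxon 3)).
Taxon 4 and Taxon 8 share a more recent common ancestor with each other than either does with Taxon 3, so Taxon 3 is the least closely related of the three.

Taxon 3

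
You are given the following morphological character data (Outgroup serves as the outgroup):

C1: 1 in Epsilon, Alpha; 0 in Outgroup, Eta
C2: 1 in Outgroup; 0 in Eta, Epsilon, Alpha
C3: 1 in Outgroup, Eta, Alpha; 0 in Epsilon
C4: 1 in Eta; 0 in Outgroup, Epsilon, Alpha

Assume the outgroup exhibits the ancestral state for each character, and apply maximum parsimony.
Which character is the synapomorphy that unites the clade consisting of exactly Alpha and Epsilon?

Character polarity is set by the outgroup: the derived state is whichever differs from the outgroup's state, so for C2, C3 the derived state is '0', and for the remaining characters it is '1'.
C1 (derived state '1') is shared by Alpha and Epsilon — a synapomorphy uniting that clade.
C2 (derived state '0') is shared by all ingroup taxa — unites the whole ingroup.
C3: derived state '0' in Epsilon only — an autapomorphy, so it tells us nothing about relationships among taxa.
C4 (derived state '1') is unique to Eta (autapomorphy; uninformative for grouping).
Most parsimonious ingroup topology: (Eta,(Epsilon,Alpha)).
The clade {Alpha, Epsilon} is supported by C1: its derived state '1' occurs in exactly those taxa and in no other taxon (including the outgroup).

C1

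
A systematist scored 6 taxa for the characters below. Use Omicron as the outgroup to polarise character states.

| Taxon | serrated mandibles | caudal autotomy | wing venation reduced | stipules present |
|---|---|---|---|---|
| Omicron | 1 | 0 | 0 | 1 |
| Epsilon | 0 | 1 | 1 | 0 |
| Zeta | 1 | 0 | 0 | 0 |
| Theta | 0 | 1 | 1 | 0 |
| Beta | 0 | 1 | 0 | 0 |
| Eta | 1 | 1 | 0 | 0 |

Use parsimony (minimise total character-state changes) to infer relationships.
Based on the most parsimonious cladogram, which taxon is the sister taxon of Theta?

Epsilon

Character polarity is set by the outgroup: the derived state is whichever differs from the outgroup's state, so for serrated mandibles, stipules present the derived state is '0', and for the remaining characters it is '1'.
serrated mandibles (derived state '0') is shared by Beta, Epsilon, and Theta — a synapomorphy uniting that clade.
caudal autotomy: derived state '1' in Beta, Epsilon, Eta, and Theta only — synapomorphy for {Beta, Epsilon, Eta, Theta}.
Only Epsilon and Theta show the derived state '1' for wing venation reduced, supporting them as a clade.
All ingroup taxa share the derived state '0' for stipules present; it defines the ingroup but does not resolve relationships within it.
Most parsimonious ingroup topology: ((((Epsilon,Theta),Beta),Eta),Zeta).
Theta and Epsilon form a cherry on this tree, so they are sister taxa.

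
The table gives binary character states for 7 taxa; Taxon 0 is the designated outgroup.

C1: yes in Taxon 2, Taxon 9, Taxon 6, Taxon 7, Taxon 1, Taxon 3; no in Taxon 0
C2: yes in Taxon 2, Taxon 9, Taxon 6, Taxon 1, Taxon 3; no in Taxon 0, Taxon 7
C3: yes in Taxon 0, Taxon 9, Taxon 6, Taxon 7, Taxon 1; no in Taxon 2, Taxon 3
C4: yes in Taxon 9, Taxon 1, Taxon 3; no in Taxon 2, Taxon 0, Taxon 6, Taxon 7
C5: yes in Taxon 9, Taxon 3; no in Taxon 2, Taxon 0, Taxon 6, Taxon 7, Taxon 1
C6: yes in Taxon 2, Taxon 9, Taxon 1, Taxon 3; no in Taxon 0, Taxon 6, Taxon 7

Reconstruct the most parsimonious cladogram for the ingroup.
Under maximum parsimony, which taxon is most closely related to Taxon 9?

Character polarity is set by the outgroup: the derived state is whichever differs from the outgroup's state, so for C3 the derived state is 'no', and for the remaining characters it is 'yes'.
C1 (derived state 'yes') is shared by all ingroup taxa — unites the whole ingroup.
C2 (derived state 'yes') is shared by Taxon 1, Taxon 2, Taxon 3, Taxon 6, and Taxon 9 — a synapomorphy uniting that clade.
C3 groups Taxon 2 and Taxon 3, which is incompatible with the clades supported by the remaining characters; treating it as convergent (homoplasy) costs fewer steps than any alternative tree.
C4 (derived state 'yes') is shared by Taxon 1, Taxon 3, and Taxon 9 — a synapomorphy uniting that clade.
C5 (derived state 'yes') is shared by Taxon 3 and Taxon 9 — a synapomorphy uniting that clade.
C6 (derived state 'yes') is shared by Taxon 1, Taxon 2, Taxon 3, and Taxon 9 — a synapomorphy uniting that clade.
Most parsimonious ingroup topology: (((((Taxon 9,Taxon 3),Taxon 1),Taxon 2),Taxon 6),Taxon 7).
Taxon 9 and Taxon 3 form a cherry on this tree, so they are sister taxa.

Taxon 3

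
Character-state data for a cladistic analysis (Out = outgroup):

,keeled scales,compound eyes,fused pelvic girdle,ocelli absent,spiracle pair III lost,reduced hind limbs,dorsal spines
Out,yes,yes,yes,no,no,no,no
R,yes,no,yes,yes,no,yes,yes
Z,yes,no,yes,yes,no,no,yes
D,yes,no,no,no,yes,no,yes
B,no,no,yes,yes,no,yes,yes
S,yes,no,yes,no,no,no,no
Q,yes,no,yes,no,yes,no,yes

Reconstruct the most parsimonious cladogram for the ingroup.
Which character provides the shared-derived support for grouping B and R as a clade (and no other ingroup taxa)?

Character polarity is set by the outgroup: the derived state is whichever differs from the outgroup's state, so for keeled scales, compound eyes, fused pelvic girdle the derived state is 'no', and for the remaining characters it is 'yes'.
keeled scales (derived state 'no') is unique to B (autapomorphy; uninformative for grouping).
All ingroup taxa share the derived state 'no' for compound eyes; it defines the ingroup but does not resolve relationships within it.
fused pelvic girdle (derived state 'no') is unique to D (autapomorphy; uninformative for grouping).
Only B, R, and Z show the derived state 'yes' for ocelli absent, supporting them as a clade.
Only D and Q show the derived state 'yes' for spiracle pair III lost, supporting them as a clade.
reduced hind limbs (derived state 'yes') is shared by B and R — a synapomorphy uniting that clade.
dorsal spines (derived state 'yes') is shared by B, D, Q, R, and Z — a synapomorphy uniting that clade.
Most parsimonious ingroup topology: ((((R,B),Z),(D,Q)),S).
The clade {B, R} is supported by reduced hind limbs: its derived state 'yes' occurs in exactly those taxa and in no other taxon (including the outgroup).

reduced hind limbs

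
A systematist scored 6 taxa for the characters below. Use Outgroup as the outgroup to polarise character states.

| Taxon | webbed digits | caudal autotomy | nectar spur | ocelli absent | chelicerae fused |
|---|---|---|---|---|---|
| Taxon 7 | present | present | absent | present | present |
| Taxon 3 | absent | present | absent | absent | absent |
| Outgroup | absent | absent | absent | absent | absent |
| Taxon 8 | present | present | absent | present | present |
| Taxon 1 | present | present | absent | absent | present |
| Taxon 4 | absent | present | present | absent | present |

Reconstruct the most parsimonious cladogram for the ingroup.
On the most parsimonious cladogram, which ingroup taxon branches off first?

Taxon 3

The outgroup has state 'absent' for every character, so 'present' is the derived state throughout.
Only Taxon 1, Taxon 7, and Taxon 8 show the derived state 'present' for webbed digits, supporting them as a clade.
All ingroup taxa share the derived state 'present' for caudal autotomy; it defines the ingroup but does not resolve relationships within it.
nectar spur: derived state 'present' in Taxon 4 only — an autapomorphy, so it tells us nothing about relationships among taxa.
ocelli absent: derived state 'present' in Taxon 7 and Taxon 8 only — synapomorphy for {Taxon 7, Taxon 8}.
Only Taxon 1, Taxon 4, Taxon 7, and Taxon 8 show the derived state 'present' for chelicerae fused, supporting them as a clade.
Most parsimonious ingroup topology: (Taxon 3,(Taxon 4,((Taxon 8,Taxon 7),Taxon 1))).
Taxon 3 is sister to the clade containing all other ingroup taxa, so it is the earliest-diverging (most basal) ingroup lineage.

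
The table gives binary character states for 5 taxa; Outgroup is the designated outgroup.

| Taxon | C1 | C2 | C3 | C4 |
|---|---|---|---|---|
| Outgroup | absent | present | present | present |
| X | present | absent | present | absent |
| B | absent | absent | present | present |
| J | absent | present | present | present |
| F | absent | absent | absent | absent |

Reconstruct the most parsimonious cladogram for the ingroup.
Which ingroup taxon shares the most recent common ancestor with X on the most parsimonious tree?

Character polarity is set by the outgroup: the derived state is whichever differs from the outgroup's state, so for C2, C3, C4 the derived state is 'absent', and for the remaining characters it is 'present'.
C1 (derived state 'present') is unique to X (autapomorphy; uninformative for grouping).
C2 (derived state 'absent') is shared by B, F, and X — a synapomorphy uniting that clade.
C3 (derived state 'absent') is unique to F (autapomorphy; uninformative for grouping).
Only F and X show the derived state 'absent' for C4, supporting them as a clade.
Most parsimonious ingroup topology: (((X,F),B),J).
X and F form a cherry on this tree, so they are sister taxa.

F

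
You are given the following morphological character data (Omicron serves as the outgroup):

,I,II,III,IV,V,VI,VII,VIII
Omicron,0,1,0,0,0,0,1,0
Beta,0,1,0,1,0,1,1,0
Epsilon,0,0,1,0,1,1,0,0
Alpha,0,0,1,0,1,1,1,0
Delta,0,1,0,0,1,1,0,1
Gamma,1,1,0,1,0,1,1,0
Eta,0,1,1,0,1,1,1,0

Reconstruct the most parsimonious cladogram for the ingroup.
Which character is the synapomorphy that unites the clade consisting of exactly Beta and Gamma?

Character polarity is set by the outgroup: the derived state is whichever differs from the outgroup's state, so for II, VII the derived state is '0', and for the remaining characters it is '1'.
I: derived state '1' in Gamma only — an autapomorphy, so it tells us nothing about relationships among taxa.
II (derived state '0') is shared by Alpha and Epsilon — a synapomorphy uniting that clade.
Only Alpha, Epsilon, and Eta show the derived state '1' for III, supporting them as a clade.
Only Beta and Gamma show the derived state '1' for IV, supporting them as a clade.
V: derived state '1' in Alpha, Delta, Epsilon, and Eta only — synapomorphy for {Alpha, Delta, Epsilon, Eta}.
All ingroup taxa share the derived state '1' for VI; it defines the ingroup but does not resolve relationships within it.
VII (state '0') occurs in Delta and Epsilon but conflicts with the nesting implied by the other characters — most parsimoniously interpreted as homoplasy.
VIII (derived state '1') is unique to Delta (autapomorphy; uninformative for grouping).
Most parsimonious ingroup topology: ((Beta,Gamma),(((Epsilon,Alpha),Eta),Delta)).
The clade {Beta, Gamma} is supported by IV: its derived state '1' occurs in exactly those taxa and in no other taxon (including the outgroup).

IV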